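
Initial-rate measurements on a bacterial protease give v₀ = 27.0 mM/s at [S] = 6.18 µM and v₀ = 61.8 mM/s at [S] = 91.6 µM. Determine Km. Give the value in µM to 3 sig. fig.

9.42 µM

From v = Vmax[S]/(Km+[S]), each point gives Vmax = v(Km+[S])/[S].
Equating: 27.0(Km+6.18)/6.18 = 61.8(Km+91.6)/91.6.
4.369·Km + 27.0 = 0.6747·Km + 61.8, so (4.369 − 0.6747)·Km = 61.8 − 27.0.
Km = 34.80/3.694 = 9.42 µM; then Vmax = 27.0(9.42+6.18)/6.18 = 68.2 mM/s.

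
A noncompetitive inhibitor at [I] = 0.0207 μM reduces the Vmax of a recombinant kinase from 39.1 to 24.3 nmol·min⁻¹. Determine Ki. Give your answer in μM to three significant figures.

0.0340 μM

Noncompetitive: Vmax,app = Vmax/α with α = 1 + [I]/Ki.
α = Vmax/Vmax,app = 39.1/24.3 = 1.609.
Ki = [I]/(α − 1) = 0.0207/0.6091 = 0.0340 μM.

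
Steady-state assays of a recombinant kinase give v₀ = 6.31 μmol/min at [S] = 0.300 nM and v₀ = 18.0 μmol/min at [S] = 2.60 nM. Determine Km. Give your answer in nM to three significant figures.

From v = Vmax[S]/(Km+[S]), each point gives Vmax = v(Km+[S])/[S].
Equating: 6.31(Km+0.300)/0.300 = 18.0(Km+2.60)/2.60.
21.03·Km + 6.31 = 6.923·Km + 18.0, so (21.03 − 6.923)·Km = 18.0 − 6.31.
Km = 11.69/14.11 = 0.828 nM; then Vmax = 6.31(0.828+0.300)/0.300 = 23.7 μmol/min.

0.828 nM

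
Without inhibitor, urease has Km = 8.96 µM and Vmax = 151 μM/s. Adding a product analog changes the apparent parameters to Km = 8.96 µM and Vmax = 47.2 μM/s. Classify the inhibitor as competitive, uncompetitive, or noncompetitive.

noncompetitive

Vmax decreases (151 → 47.2 μM/s) while Km is unchanged — pure noncompetitive inhibition.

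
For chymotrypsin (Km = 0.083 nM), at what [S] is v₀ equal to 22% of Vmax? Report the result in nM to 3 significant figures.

0.0234 nM

v/Vmax = [S]/(Km+[S]) = 0.22, so [S] = Km·0.22/(1 − 0.22) = 0.083 × 0.2821.
[S] = 0.0234 nM.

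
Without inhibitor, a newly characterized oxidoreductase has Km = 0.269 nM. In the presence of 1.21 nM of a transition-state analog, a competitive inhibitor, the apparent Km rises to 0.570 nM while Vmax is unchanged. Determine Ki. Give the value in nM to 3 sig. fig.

1.08 nM

Competitive: Km,app = α·Km with α = 1 + [I]/Ki.
α = Km,app/Km = 0.570/0.269 = 2.119.
Ki = [I]/(α − 1) = 1.21/1.119 = 1.08 nM.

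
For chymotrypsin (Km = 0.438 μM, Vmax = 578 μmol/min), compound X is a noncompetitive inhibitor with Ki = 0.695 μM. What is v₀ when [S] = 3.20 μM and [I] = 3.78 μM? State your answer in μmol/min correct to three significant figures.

α = 1 + [I]/Ki = 1 + 3.78/0.695 = 6.439.
For a noncompetitive inhibitor, Vmax is reduced to Vmax/α while Km is unchanged: Km,app = 0.438 μM, Vmax,app = 89.8 μmol/min.
v = Vmax,app·[S]/(Km,app + [S]) = 89.8 × 3.20/(0.438 + 3.20) = 79.0 μmol/min.

79.0 μmol/min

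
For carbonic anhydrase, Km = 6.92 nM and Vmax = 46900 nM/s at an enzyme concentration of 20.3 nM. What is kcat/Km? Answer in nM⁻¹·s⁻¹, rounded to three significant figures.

334 nM⁻¹·s⁻¹

kcat = Vmax/[E]total = 46900/20.3 = 2310 s⁻¹.
kcat/Km = 2310/6.92 = 334 nM⁻¹·s⁻¹.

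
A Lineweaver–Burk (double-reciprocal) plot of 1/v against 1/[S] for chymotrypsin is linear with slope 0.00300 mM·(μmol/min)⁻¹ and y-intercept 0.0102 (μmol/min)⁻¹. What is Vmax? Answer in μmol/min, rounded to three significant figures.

The y-intercept of a Lineweaver–Burk plot equals 1/Vmax, so Vmax = 1/0.0102 = 98.0 μmol/min.

98.0 μmol/min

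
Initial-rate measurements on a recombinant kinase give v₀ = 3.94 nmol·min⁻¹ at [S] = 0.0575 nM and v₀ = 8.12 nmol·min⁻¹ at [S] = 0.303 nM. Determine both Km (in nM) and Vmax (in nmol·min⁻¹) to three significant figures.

In reciprocal form, 1/v = (Km/Vmax)·(1/[S]) + 1/Vmax. The two points give (1/[S], 1/v) = (17.39, 0.2538) and (3.300, 0.1232).
Slope = (0.2538 − 0.1232)/(17.39 − 3.300) = 0.009272; intercept = 0.2538 − 0.009272×17.39 = 0.09255.
Vmax = 1/intercept = 10.8 nmol·min⁻¹; Km = slope × Vmax = 0.009272 × 10.8 = 0.100 nM.

Km = 0.100 nM; Vmax = 10.8 nmol·min⁻¹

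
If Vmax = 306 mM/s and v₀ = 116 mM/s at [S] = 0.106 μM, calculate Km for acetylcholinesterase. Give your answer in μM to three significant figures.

From v = Vmax[S]/(Km+[S]), Km = [S](Vmax − v)/v.
Km = 0.106 × (306 − 116) / 116 = 20.14/116 = 0.174 μM.

0.174 μM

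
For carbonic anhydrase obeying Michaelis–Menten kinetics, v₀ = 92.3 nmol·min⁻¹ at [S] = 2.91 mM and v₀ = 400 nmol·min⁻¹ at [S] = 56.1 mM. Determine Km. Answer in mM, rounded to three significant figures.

In reciprocal form, 1/v = (Km/Vmax)·(1/[S]) + 1/Vmax. The two points give (1/[S], 1/v) = (0.3436, 0.01083) and (0.01783, 0.002500).
Slope = (0.01083 − 0.002500)/(0.3436 − 0.01783) = 0.02558; intercept = 0.01083 − 0.02558×0.3436 = 0.002044.
Vmax = 1/intercept = 489 nmol·min⁻¹; Km = slope × Vmax = 0.02558 × 489 = 12.5 mM.

12.5 mM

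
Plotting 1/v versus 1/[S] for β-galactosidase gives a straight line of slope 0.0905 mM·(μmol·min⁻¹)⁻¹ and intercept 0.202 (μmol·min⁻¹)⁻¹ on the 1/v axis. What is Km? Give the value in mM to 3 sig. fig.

0.448 mM

y-intercept = 1/Vmax ⇒ Vmax = 4.95 μmol·min⁻¹; slope = Km/Vmax ⇒ Km = slope × Vmax.
Km = 0.0905 × 4.95 = 0.448 mM.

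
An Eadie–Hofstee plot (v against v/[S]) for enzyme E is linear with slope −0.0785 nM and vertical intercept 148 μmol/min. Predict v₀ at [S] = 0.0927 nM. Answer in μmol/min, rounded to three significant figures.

80.1 μmol/min

In the Eadie–Hofstee form v = Vmax − Km·(v/[S]), the slope is −Km and the intercept is Vmax, so Km = 0.0785 nM and Vmax = 148 μmol/min.
v = 148 × 0.0927/(0.0785 + 0.0927) = 80.1 μmol/min.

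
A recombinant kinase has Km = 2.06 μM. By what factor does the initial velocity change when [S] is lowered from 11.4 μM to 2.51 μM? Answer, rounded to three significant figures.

0.648

Since Vmax cancels, v₂/v₁ = [S]₂(Km+[S]₁) / [S]₁(Km+[S]₂).
= 2.51×(2.06+11.4) / (11.4×(2.06+2.51)) = 33.78/52.10 = 0.648.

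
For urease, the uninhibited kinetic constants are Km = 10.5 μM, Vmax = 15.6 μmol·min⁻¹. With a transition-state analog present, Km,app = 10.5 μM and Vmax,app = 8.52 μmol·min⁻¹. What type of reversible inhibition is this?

noncompetitive

Vmax decreases (15.6 → 8.52 μmol·min⁻¹) while Km is unchanged — pure noncompetitive inhibition.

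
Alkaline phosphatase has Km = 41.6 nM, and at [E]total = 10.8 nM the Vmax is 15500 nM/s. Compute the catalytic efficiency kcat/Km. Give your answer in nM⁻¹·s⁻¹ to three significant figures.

34.5 nM⁻¹·s⁻¹

kcat = Vmax/[E]total = 15500/10.8 = 1440 s⁻¹.
kcat/Km = 1440/41.6 = 34.5 nM⁻¹·s⁻¹.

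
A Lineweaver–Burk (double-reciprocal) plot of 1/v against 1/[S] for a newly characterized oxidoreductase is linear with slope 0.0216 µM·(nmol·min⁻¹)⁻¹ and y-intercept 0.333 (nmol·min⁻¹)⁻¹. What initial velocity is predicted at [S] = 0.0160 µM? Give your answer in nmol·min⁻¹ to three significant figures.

0.594 nmol·min⁻¹

The y-intercept is 1/Vmax, so Vmax = 1/0.333 = 3.00 nmol·min⁻¹.
The slope is Km/Vmax, so Km = 0.0216 × 3.00 = 0.0649 µM.
Then v = 3.00 × 0.0160/(0.0649 + 0.0160) = 0.594 nmol·min⁻¹.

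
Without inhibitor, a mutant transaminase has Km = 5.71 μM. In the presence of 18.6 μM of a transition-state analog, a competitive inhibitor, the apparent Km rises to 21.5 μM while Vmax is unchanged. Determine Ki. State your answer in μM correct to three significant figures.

6.73 μM

Competitive: Km,app = α·Km with α = 1 + [I]/Ki.
α = Km,app/Km = 21.5/5.71 = 3.765.
Ki = [I]/(α − 1) = 18.6/2.765 = 6.73 μM.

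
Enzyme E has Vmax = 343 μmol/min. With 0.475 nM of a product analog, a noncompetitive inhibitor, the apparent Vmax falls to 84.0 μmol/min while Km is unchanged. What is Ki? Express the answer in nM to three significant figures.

Noncompetitive: Vmax,app = Vmax/α with α = 1 + [I]/Ki.
α = Vmax/Vmax,app = 343/84.0 = 4.083.
Since α = 1 + [I]/Ki, [I]/Ki = 4.083 − 1 = 3.083 and Ki = 0.475/3.083 = 0.154 nM.

0.154 nM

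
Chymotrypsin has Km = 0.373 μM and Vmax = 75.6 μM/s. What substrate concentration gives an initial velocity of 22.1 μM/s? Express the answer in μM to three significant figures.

Rearranging v = Vmax[S]/(Km+[S]) gives [S] = Km·v/(Vmax − v).
[S] = 0.373 × 22.1 / (75.6 − 22.1) = 8.243/53.50 = 0.154 μM.

0.154 μM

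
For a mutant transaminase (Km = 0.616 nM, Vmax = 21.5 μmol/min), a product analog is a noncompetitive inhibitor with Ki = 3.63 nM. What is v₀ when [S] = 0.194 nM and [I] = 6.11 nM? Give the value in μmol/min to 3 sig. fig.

1.92 μmol/min

α = 1 + [I]/Ki = 1 + 6.11/3.63 = 2.683.
For a noncompetitive inhibitor, Vmax is reduced to Vmax/α while Km is unchanged: Km,app = 0.616 nM, Vmax,app = 8.01 μmol/min.
v = Vmax,app·[S]/(Km,app + [S]) = 8.01 × 0.194/(0.616 + 0.194) = 1.92 μmol/min.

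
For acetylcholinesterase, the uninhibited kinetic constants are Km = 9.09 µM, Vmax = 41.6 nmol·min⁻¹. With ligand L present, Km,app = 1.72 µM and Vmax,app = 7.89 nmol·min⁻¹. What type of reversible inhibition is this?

uncompetitive

Both Km and Vmax decrease by the same factor (~5.27-fold) — characteristic of uncompetitive inhibition.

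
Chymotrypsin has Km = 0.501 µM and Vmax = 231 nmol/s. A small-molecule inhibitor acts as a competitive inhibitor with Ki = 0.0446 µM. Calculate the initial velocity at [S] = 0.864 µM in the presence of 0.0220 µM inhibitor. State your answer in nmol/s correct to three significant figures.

With α = 1 + [I]/Ki = 1 + 0.0220/0.0446 = 1.493, the competitive rate law is v = Vmax[S] / (αKm + [S]).
v = 231×0.864 / (1.493×0.501 + 0.864) = 199.6/1.612 = 124 nmol/s.

124 nmol/s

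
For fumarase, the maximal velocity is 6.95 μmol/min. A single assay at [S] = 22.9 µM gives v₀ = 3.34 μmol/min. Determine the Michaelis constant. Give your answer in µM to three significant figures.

24.8 µM

v/Vmax = 3.34/6.95 = 0.4806 = [S]/(Km+[S]).
So Km + [S] = [S]/0.4806 = 47.65 µM, giving Km = 47.65 − 22.9 = 24.8 µM.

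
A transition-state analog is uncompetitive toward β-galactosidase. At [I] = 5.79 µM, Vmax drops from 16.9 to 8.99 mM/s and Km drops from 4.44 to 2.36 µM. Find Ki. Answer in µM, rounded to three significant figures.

6.58 µM

Uncompetitive: Vmax,app = Vmax/α (and Km,app = Km/α) with α = 1 + [I]/Ki.
α = Vmax/Vmax,app = 16.9/8.99 = 1.880.
Since α = 1 + [I]/Ki, [I]/Ki = 1.880 − 1 = 0.8799 and Ki = 5.79/0.8799 = 6.58 µM.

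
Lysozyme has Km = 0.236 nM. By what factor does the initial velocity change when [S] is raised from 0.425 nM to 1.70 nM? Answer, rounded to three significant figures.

Since Vmax cancels, v₂/v₁ = [S]₂(Km+[S]₁) / [S]₁(Km+[S]₂).
= 1.70×(0.236+0.425) / (0.425×(0.236+1.70)) = 1.124/0.8228 = 1.37.

1.37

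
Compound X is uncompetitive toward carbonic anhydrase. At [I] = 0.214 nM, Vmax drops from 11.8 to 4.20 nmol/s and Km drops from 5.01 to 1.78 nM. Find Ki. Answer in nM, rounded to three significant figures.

0.118 nM

Uncompetitive: Vmax,app = Vmax/α (and Km,app = Km/α) with α = 1 + [I]/Ki.
α = Vmax/Vmax,app = 11.8/4.20 = 2.810.
Ki = [I]/(α − 1) = 0.214/1.810 = 0.118 nM.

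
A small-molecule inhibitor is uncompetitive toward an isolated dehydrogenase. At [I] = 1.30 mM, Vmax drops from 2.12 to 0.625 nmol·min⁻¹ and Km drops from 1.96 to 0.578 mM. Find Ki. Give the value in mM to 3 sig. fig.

Uncompetitive: Vmax,app = Vmax/α (and Km,app = Km/α) with α = 1 + [I]/Ki.
α = Vmax/Vmax,app = 2.12/0.625 = 3.392.
Ki = [I]/(α − 1) = 1.30/2.392 = 0.543 mM.

0.543 mM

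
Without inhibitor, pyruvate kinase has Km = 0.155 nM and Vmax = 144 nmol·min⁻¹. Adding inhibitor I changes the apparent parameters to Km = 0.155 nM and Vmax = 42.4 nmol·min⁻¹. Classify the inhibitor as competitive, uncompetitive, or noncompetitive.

noncompetitive

Vmax decreases (144 → 42.4 nmol·min⁻¹) while Km is unchanged — pure noncompetitive inhibition.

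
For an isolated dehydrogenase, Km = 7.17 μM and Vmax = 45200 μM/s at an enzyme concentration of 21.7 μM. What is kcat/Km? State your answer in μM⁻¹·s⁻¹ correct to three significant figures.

291 μM⁻¹·s⁻¹

kcat = Vmax/[E]total = 45200/21.7 = 2080 s⁻¹.
kcat/Km = 2080/7.17 = 291 μM⁻¹·s⁻¹.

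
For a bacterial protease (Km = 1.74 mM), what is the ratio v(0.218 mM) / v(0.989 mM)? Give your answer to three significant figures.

0.307

Since Vmax cancels, v₂/v₁ = [S]₂(Km+[S]₁) / [S]₁(Km+[S]₂).
= 0.218×(1.74+0.989) / (0.989×(1.74+0.218)) = 0.5949/1.936 = 0.307.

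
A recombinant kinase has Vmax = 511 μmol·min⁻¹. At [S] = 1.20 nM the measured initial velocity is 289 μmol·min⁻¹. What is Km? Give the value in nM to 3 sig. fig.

v/Vmax = 289/511 = 0.5656 = [S]/(Km+[S]).
So Km + [S] = [S]/0.5656 = 2.122 nM, giving Km = 2.122 − 1.20 = 0.922 nM.

0.922 nM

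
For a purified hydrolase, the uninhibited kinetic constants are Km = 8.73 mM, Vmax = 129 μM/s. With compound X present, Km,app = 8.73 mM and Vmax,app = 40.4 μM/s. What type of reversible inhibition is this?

noncompetitive

Vmax decreases (129 → 40.4 μM/s) while Km is unchanged — pure noncompetitive inhibition.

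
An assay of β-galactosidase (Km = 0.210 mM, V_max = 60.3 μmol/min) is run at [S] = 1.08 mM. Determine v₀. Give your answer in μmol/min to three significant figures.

v = Vmax·[S]/(Km + [S]) = 60.3 × 1.08 / (0.210 + 1.08)
  = 65.12 / 1.290 = 50.5 μmol/min.

50.5 μmol/min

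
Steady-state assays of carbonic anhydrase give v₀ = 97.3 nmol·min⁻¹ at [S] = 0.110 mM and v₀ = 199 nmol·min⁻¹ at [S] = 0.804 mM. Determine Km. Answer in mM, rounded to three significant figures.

In reciprocal form, 1/v = (Km/Vmax)·(1/[S]) + 1/Vmax. The two points give (1/[S], 1/v) = (9.091, 0.01028) and (1.244, 0.005025).
Slope = (0.01028 − 0.005025)/(9.091 − 1.244) = 0.0006693; intercept = 0.01028 − 0.0006693×9.091 = 0.004193.
Vmax = 1/intercept = 239 nmol·min⁻¹; Km = slope × Vmax = 0.0006693 × 239 = 0.160 mM.

0.160 mM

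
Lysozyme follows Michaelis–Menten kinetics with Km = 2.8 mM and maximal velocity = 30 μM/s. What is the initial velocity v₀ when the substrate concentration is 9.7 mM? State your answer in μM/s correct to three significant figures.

23.3 μM/s

[S]/(Km+[S]) = 9.7/12.50 = 0.7760, the fractional saturation.
v = 0.7760 × Vmax = 0.7760 × 30 = 23.3 μM/s.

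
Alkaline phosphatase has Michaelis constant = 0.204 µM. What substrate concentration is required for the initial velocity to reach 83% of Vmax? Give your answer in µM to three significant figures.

v/Vmax = [S]/(Km+[S]) = 0.83, so [S] = Km·0.83/(1 − 0.83) = 0.204 × 4.882.
[S] = 0.996 µM.

0.996 µM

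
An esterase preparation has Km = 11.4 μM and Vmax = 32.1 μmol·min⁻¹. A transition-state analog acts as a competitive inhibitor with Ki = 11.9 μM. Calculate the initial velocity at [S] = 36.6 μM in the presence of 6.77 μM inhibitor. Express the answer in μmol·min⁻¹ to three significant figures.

α = 1 + [I]/Ki = 1 + 6.77/11.9 = 1.569.
For a competitive inhibitor, Vmax is unchanged and the apparent Km becomes α·Km: Km,app = 17.9 μM, Vmax,app = 32.1 μmol·min⁻¹.
v = Vmax,app·[S]/(Km,app + [S]) = 32.1 × 36.6/(17.9 + 36.6) = 21.6 μmol·min⁻¹.

21.6 μmol·min⁻¹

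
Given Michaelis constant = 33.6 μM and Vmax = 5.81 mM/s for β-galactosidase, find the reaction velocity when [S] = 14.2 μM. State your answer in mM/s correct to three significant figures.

1.73 mM/s

[S]/(Km+[S]) = 14.2/47.80 = 0.2971, the fractional saturation.
v = 0.2971 × Vmax = 0.2971 × 5.81 = 1.73 mM/s.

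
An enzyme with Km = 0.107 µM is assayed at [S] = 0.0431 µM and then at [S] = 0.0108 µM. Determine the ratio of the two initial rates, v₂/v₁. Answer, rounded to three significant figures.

Since Vmax cancels, v₂/v₁ = [S]₂(Km+[S]₁) / [S]₁(Km+[S]₂).
= 0.0108×(0.107+0.0431) / (0.0431×(0.107+0.0108)) = 0.001621/0.005077 = 0.319.

0.319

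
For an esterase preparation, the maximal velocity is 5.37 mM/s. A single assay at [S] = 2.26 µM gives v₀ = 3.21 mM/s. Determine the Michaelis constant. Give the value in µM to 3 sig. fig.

1.52 µM

From v = Vmax[S]/(Km+[S]), Km = [S](Vmax − v)/v.
Km = 2.26 × (5.37 − 3.21) / 3.21 = 4.882/3.21 = 1.52 µM.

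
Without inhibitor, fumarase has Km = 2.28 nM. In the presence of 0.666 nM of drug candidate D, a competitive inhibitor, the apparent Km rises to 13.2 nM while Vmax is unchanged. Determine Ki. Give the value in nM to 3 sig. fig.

Competitive: Km,app = α·Km with α = 1 + [I]/Ki.
α = Km,app/Km = 13.2/2.28 = 5.789.
Ki = [I]/(α − 1) = 0.666/4.789 = 0.139 nM.

0.139 nM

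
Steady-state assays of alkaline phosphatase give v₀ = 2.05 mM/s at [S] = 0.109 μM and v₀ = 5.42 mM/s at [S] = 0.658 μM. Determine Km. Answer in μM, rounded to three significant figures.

0.319 μM

In reciprocal form, 1/v = (Km/Vmax)·(1/[S]) + 1/Vmax. The two points give (1/[S], 1/v) = (9.174, 0.4878) and (1.520, 0.1845).
Slope = (0.4878 − 0.1845)/(9.174 − 1.520) = 0.03962; intercept = 0.4878 − 0.03962×9.174 = 0.1243.
Vmax = 1/intercept = 8.05 mM/s; Km = slope × Vmax = 0.03962 × 8.05 = 0.319 μM.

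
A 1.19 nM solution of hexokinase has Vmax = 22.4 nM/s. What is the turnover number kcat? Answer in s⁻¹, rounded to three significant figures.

18.8 s⁻¹

kcat = Vmax/[E]total = 22.4 nM/s / 1.19 nM = 18.8 s⁻¹.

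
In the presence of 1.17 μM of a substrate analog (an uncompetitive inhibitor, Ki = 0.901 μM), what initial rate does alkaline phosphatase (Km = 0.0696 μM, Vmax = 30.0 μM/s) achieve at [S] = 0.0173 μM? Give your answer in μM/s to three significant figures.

4.75 μM/s

With α = 1 + [I]/Ki = 1 + 1.17/0.901 = 2.299, the uncompetitive rate law is v = (Vmax/α)·[S] / (Km/α + [S]).
v = (30.0/2.299)×0.0173 / (0.0696/2.299 + 0.0173) = 0.2258/0.04758 = 4.75 μM/s.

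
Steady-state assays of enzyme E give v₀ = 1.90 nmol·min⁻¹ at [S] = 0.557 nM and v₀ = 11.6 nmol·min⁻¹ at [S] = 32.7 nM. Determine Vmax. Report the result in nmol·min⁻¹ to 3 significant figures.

In reciprocal form, 1/v = (Km/Vmax)·(1/[S]) + 1/Vmax. The two points give (1/[S], 1/v) = (1.795, 0.5263) and (0.03058, 0.08621).
Slope = (0.5263 − 0.08621)/(1.795 − 0.03058) = 0.2494; intercept = 0.5263 − 0.2494×1.795 = 0.07858.
Vmax = 1/intercept = 12.7 nmol·min⁻¹; Km = slope × Vmax = 0.2494 × 12.7 = 3.17 nM.

12.7 nmol·min⁻¹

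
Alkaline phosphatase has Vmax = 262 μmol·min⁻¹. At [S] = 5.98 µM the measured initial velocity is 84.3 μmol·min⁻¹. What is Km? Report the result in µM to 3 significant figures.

From v = Vmax[S]/(Km+[S]), Km = [S](Vmax − v)/v.
Km = 5.98 × (262 − 84.3) / 84.3 = 1063/84.3 = 12.6 µM.

12.6 µM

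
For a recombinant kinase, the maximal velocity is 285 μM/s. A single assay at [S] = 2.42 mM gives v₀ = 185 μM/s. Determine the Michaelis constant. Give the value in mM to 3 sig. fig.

v/Vmax = 185/285 = 0.6491 = [S]/(Km+[S]).
So Km + [S] = [S]/0.6491 = 3.728 mM, giving Km = 3.728 − 2.42 = 1.31 mM.

1.31 mM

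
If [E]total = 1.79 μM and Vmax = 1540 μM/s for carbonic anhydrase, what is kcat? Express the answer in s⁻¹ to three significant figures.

kcat = Vmax/[E]total = 1540 μM/s / 1.79 μM = 860 s⁻¹.

860 s⁻¹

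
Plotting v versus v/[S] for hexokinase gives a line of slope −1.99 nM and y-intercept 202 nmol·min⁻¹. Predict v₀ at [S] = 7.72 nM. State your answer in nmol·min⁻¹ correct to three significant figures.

In the Eadie–Hofstee form v = Vmax − Km·(v/[S]), the slope is −Km and the intercept is Vmax, so Km = 1.99 nM and Vmax = 202 nmol·min⁻¹.
v = 202 × 7.72/(1.99 + 7.72) = 161 nmol·min⁻¹.

161 nmol·min⁻¹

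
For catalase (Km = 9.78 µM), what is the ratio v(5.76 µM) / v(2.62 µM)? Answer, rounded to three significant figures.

Since Vmax cancels, v₂/v₁ = [S]₂(Km+[S]₁) / [S]₁(Km+[S]₂).
= 5.76×(9.78+2.62) / (2.62×(9.78+5.76)) = 71.42/40.71 = 1.75.

1.75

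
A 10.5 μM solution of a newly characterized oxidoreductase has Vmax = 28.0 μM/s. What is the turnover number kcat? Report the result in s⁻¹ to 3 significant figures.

2.67 s⁻¹

kcat = Vmax/[E]total = 28.0 μM/s / 10.5 μM = 2.67 s⁻¹.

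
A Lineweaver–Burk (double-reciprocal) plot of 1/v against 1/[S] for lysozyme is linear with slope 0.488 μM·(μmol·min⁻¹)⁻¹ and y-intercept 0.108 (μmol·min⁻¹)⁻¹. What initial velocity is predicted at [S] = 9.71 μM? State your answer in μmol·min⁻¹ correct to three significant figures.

6.32 μmol·min⁻¹

The y-intercept is 1/Vmax, so Vmax = 1/0.108 = 9.26 μmol·min⁻¹.
The slope is Km/Vmax, so Km = 0.488 × 9.26 = 4.52 μM.
Then v = 9.26 × 9.71/(4.52 + 9.71) = 6.32 μmol·min⁻¹.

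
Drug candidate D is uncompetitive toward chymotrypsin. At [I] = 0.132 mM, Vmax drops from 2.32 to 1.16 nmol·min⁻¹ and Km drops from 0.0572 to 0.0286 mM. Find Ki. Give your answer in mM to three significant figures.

0.132 mM

Uncompetitive: Vmax,app = Vmax/α (and Km,app = Km/α) with α = 1 + [I]/Ki.
α = Vmax/Vmax,app = 2.32/1.16 = 2.000.
Ki = [I]/(α − 1) = 0.132/1.000 = 0.132 mM.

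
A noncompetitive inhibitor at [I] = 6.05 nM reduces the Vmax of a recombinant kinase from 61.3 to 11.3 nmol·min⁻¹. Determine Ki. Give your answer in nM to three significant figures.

Noncompetitive: Vmax,app = Vmax/α with α = 1 + [I]/Ki.
α = Vmax/Vmax,app = 61.3/11.3 = 5.425.
Since α = 1 + [I]/Ki, [I]/Ki = 5.425 − 1 = 4.425 and Ki = 6.05/4.425 = 1.37 nM.

1.37 nM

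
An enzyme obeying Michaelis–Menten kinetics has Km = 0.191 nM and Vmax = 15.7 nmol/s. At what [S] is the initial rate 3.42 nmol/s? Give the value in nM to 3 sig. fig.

0.0532 nM

The required fractional saturation is v/Vmax = 3.42/15.7 = 0.2178.
Then [S]/(Km+[S]) = 0.2178 ⇒ [S] = 0.191 × 0.2178/(1 − 0.2178) = 0.0532 nM.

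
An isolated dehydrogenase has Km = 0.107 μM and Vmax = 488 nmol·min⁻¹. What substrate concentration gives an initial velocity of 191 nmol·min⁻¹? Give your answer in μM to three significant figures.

The required fractional saturation is v/Vmax = 191/488 = 0.3914.
Then [S]/(Km+[S]) = 0.3914 ⇒ [S] = 0.107 × 0.3914/(1 − 0.3914) = 0.0688 μM.

0.0688 μM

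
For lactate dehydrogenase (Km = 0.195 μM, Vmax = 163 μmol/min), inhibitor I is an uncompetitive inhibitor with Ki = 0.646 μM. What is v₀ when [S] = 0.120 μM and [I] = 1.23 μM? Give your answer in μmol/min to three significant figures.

36.0 μmol/min

α = 1 + [I]/Ki = 1 + 1.23/0.646 = 2.904.
For an uncompetitive inhibitor, both parameters are divided by α, giving Vmax/α and Km/α: Km,app = 0.0671 μM, Vmax,app = 56.1 μmol/min.
v = Vmax,app·[S]/(Km,app + [S]) = 56.1 × 0.120/(0.0671 + 0.120) = 36.0 μmol/min.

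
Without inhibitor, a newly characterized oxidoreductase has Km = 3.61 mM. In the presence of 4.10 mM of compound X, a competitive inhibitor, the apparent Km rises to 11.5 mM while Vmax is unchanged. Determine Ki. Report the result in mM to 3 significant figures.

1.88 mM

Competitive: Km,app = α·Km with α = 1 + [I]/Ki.
α = Km,app/Km = 11.5/3.61 = 3.186.
Since α = 1 + [I]/Ki, [I]/Ki = 3.186 − 1 = 2.186 and Ki = 4.10/2.186 = 1.88 mM.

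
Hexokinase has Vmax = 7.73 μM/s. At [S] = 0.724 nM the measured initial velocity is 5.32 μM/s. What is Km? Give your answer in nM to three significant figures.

From v = Vmax[S]/(Km+[S]), Km = [S](Vmax − v)/v.
Km = 0.724 × (7.73 − 5.32) / 5.32 = 1.745/5.32 = 0.328 nM.

0.328 nM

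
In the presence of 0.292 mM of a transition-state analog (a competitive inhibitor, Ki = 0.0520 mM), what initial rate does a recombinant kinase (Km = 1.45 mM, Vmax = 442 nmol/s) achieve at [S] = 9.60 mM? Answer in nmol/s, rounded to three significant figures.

α = 1 + [I]/Ki = 1 + 0.292/0.0520 = 6.615.
For a competitive inhibitor, Vmax is unchanged and the apparent Km becomes α·Km: Km,app = 9.59 mM, Vmax,app = 442 nmol/s.
v = Vmax,app·[S]/(Km,app + [S]) = 442 × 9.60/(9.59 + 9.60) = 221 nmol/s.

221 nmol/s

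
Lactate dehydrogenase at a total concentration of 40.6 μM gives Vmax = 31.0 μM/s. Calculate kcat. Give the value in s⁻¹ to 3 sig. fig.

kcat = Vmax/[E]total = 31.0 μM/s / 40.6 μM = 0.764 s⁻¹.

0.764 s⁻¹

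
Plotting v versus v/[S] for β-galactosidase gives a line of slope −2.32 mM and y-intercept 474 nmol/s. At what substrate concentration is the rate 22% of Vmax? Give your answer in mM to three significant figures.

The Eadie–Hofstee slope gives Km = 2.32 mM (slope = −Km).
v/Vmax = [S]/(Km+[S]) = 0.22 ⇒ [S] = Km·0.22/(1−0.22) = 2.32 × 0.2821 = 0.654 mM.

0.654 mM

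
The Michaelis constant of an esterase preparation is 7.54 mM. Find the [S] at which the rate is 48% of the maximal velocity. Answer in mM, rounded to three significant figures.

6.96 mM

v/Vmax = [S]/(Km+[S]) = 0.48, so [S] = Km·0.48/(1 − 0.48) = 7.54 × 0.9231.
[S] = 6.96 mM.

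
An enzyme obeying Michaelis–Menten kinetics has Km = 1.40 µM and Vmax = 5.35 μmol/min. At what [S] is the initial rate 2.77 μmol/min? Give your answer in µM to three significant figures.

1.50 µM

Rearranging v = Vmax[S]/(Km+[S]) gives [S] = Km·v/(Vmax − v).
[S] = 1.40 × 2.77 / (5.35 − 2.77) = 3.878/2.580 = 1.50 µM.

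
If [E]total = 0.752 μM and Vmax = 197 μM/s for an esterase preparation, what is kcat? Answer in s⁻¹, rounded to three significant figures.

kcat = Vmax/[E]total = 197 μM/s / 0.752 μM = 262 s⁻¹.

262 s⁻¹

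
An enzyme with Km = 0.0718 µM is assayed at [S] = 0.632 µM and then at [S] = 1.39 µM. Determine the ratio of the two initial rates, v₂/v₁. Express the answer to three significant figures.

Since Vmax cancels, v₂/v₁ = [S]₂(Km+[S]₁) / [S]₁(Km+[S]₂).
= 1.39×(0.0718+0.632) / (0.632×(0.0718+1.39)) = 0.9783/0.9239 = 1.06.

1.06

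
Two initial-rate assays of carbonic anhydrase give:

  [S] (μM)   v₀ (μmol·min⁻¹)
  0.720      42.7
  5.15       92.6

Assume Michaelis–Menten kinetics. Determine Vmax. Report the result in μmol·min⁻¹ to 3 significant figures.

114 μmol·min⁻¹

In reciprocal form, 1/v = (Km/Vmax)·(1/[S]) + 1/Vmax. The two points give (1/[S], 1/v) = (1.389, 0.02342) and (0.1942, 0.01080).
Slope = (0.02342 − 0.01080)/(1.389 − 0.1942) = 0.01056; intercept = 0.02342 − 0.01056×1.389 = 0.008748.
Vmax = 1/intercept = 114 μmol·min⁻¹; Km = slope × Vmax = 0.01056 × 114 = 1.21 μM.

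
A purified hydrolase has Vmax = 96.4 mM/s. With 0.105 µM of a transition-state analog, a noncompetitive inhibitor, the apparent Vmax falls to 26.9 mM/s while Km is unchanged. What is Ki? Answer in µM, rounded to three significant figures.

Noncompetitive: Vmax,app = Vmax/α with α = 1 + [I]/Ki.
α = Vmax/Vmax,app = 96.4/26.9 = 3.584.
Since α = 1 + [I]/Ki, [I]/Ki = 3.584 − 1 = 2.584 and Ki = 0.105/2.584 = 0.0406 µM.

0.0406 µM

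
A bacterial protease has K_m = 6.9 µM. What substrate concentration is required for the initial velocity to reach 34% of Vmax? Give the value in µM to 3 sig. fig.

3.55 µM

v/Vmax = [S]/(Km+[S]) = 0.34, so [S] = Km·0.34/(1 − 0.34) = 6.9 × 0.5152.
[S] = 3.55 µM.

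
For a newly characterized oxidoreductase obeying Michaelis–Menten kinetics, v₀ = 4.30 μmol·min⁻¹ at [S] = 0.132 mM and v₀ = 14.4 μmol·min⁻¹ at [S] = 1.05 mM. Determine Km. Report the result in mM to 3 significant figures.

0.535 mM

In reciprocal form, 1/v = (Km/Vmax)·(1/[S]) + 1/Vmax. The two points give (1/[S], 1/v) = (7.576, 0.2326) and (0.9524, 0.06944).
Slope = (0.2326 − 0.06944)/(7.576 − 0.9524) = 0.02463; intercept = 0.2326 − 0.02463×7.576 = 0.04599.
Vmax = 1/intercept = 21.7 μmol·min⁻¹; Km = slope × Vmax = 0.02463 × 21.7 = 0.535 mM.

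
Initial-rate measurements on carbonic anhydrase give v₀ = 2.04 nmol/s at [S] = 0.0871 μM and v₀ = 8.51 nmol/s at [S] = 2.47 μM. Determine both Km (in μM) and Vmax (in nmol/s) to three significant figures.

In reciprocal form, 1/v = (Km/Vmax)·(1/[S]) + 1/Vmax. The two points give (1/[S], 1/v) = (11.48, 0.4902) and (0.4049, 0.1175).
Slope = (0.4902 − 0.1175)/(11.48 − 0.4049) = 0.03365; intercept = 0.4902 − 0.03365×11.48 = 0.1039.
Vmax = 1/intercept = 9.63 nmol/s; Km = slope × Vmax = 0.03365 × 9.63 = 0.324 μM.

Km = 0.324 μM; Vmax = 9.63 nmol/s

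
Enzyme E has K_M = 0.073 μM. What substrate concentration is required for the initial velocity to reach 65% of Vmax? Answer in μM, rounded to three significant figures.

v/Vmax = [S]/(Km+[S]) = 0.65, so [S] = Km·0.65/(1 − 0.65) = 0.073 × 1.857.
[S] = 0.136 μM.

0.136 μM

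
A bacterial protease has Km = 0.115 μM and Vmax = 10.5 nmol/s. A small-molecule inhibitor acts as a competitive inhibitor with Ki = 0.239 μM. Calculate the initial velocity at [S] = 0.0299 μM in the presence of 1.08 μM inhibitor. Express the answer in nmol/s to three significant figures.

0.472 nmol/s

With α = 1 + [I]/Ki = 1 + 1.08/0.239 = 5.519, the competitive rate law is v = Vmax[S] / (αKm + [S]).
v = 10.5×0.0299 / (5.519×0.115 + 0.0299) = 0.3140/0.6646 = 0.472 nmol/s.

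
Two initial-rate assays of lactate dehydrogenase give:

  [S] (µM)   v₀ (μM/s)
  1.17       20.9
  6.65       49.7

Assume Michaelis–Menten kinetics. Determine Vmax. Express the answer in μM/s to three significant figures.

70.4 μM/s

In reciprocal form, 1/v = (Km/Vmax)·(1/[S]) + 1/Vmax. The two points give (1/[S], 1/v) = (0.8547, 0.04785) and (0.1504, 0.02012).
Slope = (0.04785 − 0.02012)/(0.8547 − 0.1504) = 0.03937; intercept = 0.04785 − 0.03937×0.8547 = 0.01420.
Vmax = 1/intercept = 70.4 μM/s; Km = slope × Vmax = 0.03937 × 70.4 = 2.77 µM.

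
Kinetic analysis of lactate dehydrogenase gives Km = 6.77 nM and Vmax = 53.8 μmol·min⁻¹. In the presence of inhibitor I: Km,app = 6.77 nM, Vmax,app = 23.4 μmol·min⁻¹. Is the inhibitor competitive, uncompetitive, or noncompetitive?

Vmax decreases (53.8 → 23.4 μmol·min⁻¹) while Km is unchanged — pure noncompetitive inhibition.

noncompetitive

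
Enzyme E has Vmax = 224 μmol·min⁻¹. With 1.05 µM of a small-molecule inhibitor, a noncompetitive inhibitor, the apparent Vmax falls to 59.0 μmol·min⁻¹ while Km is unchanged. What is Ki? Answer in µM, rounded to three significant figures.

Noncompetitive: Vmax,app = Vmax/α with α = 1 + [I]/Ki.
α = Vmax/Vmax,app = 224/59.0 = 3.797.
Ki = [I]/(α − 1) = 1.05/2.797 = 0.375 µM.

0.375 µM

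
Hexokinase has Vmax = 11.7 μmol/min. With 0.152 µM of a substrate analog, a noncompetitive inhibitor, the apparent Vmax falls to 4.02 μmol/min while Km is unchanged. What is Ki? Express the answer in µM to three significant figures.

0.0796 µM

Noncompetitive: Vmax,app = Vmax/α with α = 1 + [I]/Ki.
α = Vmax/Vmax,app = 11.7/4.02 = 2.910.
Ki = [I]/(α − 1) = 0.152/1.910 = 0.0796 µM.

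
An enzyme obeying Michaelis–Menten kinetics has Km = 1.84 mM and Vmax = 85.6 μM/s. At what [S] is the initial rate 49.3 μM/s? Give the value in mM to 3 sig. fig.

Rearranging v = Vmax[S]/(Km+[S]) gives [S] = Km·v/(Vmax − v).
[S] = 1.84 × 49.3 / (85.6 − 49.3) = 90.71/36.30 = 2.50 mM.

2.50 mM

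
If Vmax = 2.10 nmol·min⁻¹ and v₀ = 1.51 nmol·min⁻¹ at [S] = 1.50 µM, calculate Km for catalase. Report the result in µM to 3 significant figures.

0.586 µM

v/Vmax = 1.51/2.10 = 0.7190 = [S]/(Km+[S]).
So Km + [S] = [S]/0.7190 = 2.086 µM, giving Km = 2.086 − 1.50 = 0.586 µM.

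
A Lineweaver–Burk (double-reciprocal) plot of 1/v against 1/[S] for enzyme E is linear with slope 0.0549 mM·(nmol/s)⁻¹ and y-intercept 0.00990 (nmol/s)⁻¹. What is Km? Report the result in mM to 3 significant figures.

5.55 mM

y-intercept = 1/Vmax ⇒ Vmax = 101 nmol/s; slope = Km/Vmax ⇒ Km = slope × Vmax.
Km = 0.0549 × 101 = 5.55 mM.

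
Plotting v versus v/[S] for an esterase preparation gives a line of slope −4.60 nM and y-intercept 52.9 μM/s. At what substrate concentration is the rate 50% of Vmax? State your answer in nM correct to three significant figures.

The Eadie–Hofstee slope gives Km = 4.60 nM (slope = −Km).
v/Vmax = [S]/(Km+[S]) = 0.5 ⇒ [S] = Km·0.5/(1−0.5) = 4.60 × 1.000 = 4.60 nM.

4.60 nM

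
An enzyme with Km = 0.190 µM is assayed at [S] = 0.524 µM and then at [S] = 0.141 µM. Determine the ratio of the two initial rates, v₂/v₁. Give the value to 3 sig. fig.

0.580

Since Vmax cancels, v₂/v₁ = [S]₂(Km+[S]₁) / [S]₁(Km+[S]₂).
= 0.141×(0.190+0.524) / (0.524×(0.190+0.141)) = 0.1007/0.1734 = 0.580.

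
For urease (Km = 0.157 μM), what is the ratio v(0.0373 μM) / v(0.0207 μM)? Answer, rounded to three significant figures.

1.65

The fractional saturations are [S]/(Km+[S]) = 0.0207/0.1777 = 0.1165 and 0.0373/0.1943 = 0.1920.
v₂/v₁ is just their ratio: 0.1920/0.1165 = 1.65.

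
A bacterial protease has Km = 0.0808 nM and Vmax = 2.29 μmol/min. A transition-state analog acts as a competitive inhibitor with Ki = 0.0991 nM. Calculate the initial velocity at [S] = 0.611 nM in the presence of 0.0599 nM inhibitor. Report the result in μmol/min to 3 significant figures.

With α = 1 + [I]/Ki = 1 + 0.0599/0.0991 = 1.604, the competitive rate law is v = Vmax[S] / (αKm + [S]).
v = 2.29×0.611 / (1.604×0.0808 + 0.611) = 1.399/0.7406 = 1.89 μmol/min.

1.89 μmol/min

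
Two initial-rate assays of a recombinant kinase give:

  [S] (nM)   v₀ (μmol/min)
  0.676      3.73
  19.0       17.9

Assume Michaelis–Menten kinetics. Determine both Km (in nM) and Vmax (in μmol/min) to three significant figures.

In reciprocal form, 1/v = (Km/Vmax)·(1/[S]) + 1/Vmax. The two points give (1/[S], 1/v) = (1.479, 0.2681) and (0.05263, 0.05587).
Slope = (0.2681 − 0.05587)/(1.479 − 0.05263) = 0.1488; intercept = 0.2681 − 0.1488×1.479 = 0.04804.
Vmax = 1/intercept = 20.8 μmol/min; Km = slope × Vmax = 0.1488 × 20.8 = 3.10 nM.

Km = 3.10 nM; Vmax = 20.8 μmol/min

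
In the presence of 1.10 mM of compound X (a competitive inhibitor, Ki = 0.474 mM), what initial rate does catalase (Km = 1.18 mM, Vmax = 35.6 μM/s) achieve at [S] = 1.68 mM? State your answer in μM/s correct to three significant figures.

With α = 1 + [I]/Ki = 1 + 1.10/0.474 = 3.321, the competitive rate law is v = Vmax[S] / (αKm + [S]).
v = 35.6×1.68 / (3.321×1.18 + 1.68) = 59.81/5.598 = 10.7 μM/s.

10.7 μM/s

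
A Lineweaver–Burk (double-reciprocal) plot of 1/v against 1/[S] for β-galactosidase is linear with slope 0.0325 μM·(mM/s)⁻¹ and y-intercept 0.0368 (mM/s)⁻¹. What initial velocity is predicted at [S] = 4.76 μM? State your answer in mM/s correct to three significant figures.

22.9 mM/s

The y-intercept is 1/Vmax, so Vmax = 1/0.0368 = 27.2 mM/s.
The slope is Km/Vmax, so Km = 0.0325 × 27.2 = 0.883 μM.
Then v = 27.2 × 4.76/(0.883 + 4.76) = 22.9 mM/s.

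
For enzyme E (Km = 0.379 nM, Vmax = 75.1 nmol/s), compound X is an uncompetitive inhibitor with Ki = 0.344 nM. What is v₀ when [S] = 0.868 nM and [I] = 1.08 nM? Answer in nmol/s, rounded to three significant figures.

16.4 nmol/s

α = 1 + [I]/Ki = 1 + 1.08/0.344 = 4.140.
For an uncompetitive inhibitor, both parameters are divided by α, giving Vmax/α and Km/α: Km,app = 0.0916 nM, Vmax,app = 18.1 nmol/s.
v = Vmax,app·[S]/(Km,app + [S]) = 18.1 × 0.868/(0.0916 + 0.868) = 16.4 nmol/s.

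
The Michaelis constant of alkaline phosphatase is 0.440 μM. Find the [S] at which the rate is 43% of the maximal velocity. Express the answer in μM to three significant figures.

0.332 μM

v/Vmax = [S]/(Km+[S]) = 0.43, so [S] = Km·0.43/(1 − 0.43) = 0.440 × 0.7544.
[S] = 0.332 μM.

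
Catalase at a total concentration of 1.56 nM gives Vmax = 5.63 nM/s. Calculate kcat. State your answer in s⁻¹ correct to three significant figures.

3.61 s⁻¹

kcat = Vmax/[E]total = 5.63 nM/s / 1.56 nM = 3.61 s⁻¹.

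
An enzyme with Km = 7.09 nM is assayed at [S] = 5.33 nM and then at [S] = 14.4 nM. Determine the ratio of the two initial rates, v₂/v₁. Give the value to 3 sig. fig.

Since Vmax cancels, v₂/v₁ = [S]₂(Km+[S]₁) / [S]₁(Km+[S]₂).
= 14.4×(7.09+5.33) / (5.33×(7.09+14.4)) = 178.8/114.5 = 1.56.

1.56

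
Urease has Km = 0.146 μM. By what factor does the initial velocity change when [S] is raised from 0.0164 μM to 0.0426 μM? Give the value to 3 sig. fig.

The fractional saturations are [S]/(Km+[S]) = 0.0164/0.1624 = 0.1010 and 0.0426/0.1886 = 0.2259.
v₂/v₁ is just their ratio: 0.2259/0.1010 = 2.24.

2.24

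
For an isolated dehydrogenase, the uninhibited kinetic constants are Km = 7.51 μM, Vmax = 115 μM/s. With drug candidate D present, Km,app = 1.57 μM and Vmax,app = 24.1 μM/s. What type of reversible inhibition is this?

uncompetitive

Both Km and Vmax decrease by the same factor (~4.77-fold) — characteristic of uncompetitive inhibition.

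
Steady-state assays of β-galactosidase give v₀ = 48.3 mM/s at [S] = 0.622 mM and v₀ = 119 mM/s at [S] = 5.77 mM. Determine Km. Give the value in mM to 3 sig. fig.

1.24 mM

From v = Vmax[S]/(Km+[S]), each point gives Vmax = v(Km+[S])/[S].
Equating: 48.3(Km+0.622)/0.622 = 119(Km+5.77)/5.77.
77.65·Km + 48.3 = 20.62·Km + 119, so (77.65 − 20.62)·Km = 119 − 48.3.
Km = 70.70/57.03 = 1.24 mM; then Vmax = 48.3(1.24+0.622)/0.622 = 145 mM/s.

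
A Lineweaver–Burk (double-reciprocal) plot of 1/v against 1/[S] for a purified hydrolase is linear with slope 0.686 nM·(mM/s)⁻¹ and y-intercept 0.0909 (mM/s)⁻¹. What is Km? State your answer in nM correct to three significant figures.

7.55 nM

y-intercept = 1/Vmax ⇒ Vmax = 11.0 mM/s; slope = Km/Vmax ⇒ Km = slope × Vmax.
Km = 0.686 × 11.0 = 7.55 nM.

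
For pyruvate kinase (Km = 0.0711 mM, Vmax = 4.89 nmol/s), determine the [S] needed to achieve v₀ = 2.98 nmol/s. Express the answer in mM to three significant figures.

0.111 mM

The required fractional saturation is v/Vmax = 2.98/4.89 = 0.6094.
Then [S]/(Km+[S]) = 0.6094 ⇒ [S] = 0.0711 × 0.6094/(1 − 0.6094) = 0.111 mM.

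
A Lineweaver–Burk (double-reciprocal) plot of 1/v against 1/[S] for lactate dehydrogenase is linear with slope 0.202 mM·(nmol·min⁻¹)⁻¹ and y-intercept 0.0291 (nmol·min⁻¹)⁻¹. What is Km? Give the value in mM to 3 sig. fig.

6.94 mM

y-intercept = 1/Vmax ⇒ Vmax = 34.4 nmol·min⁻¹; slope = Km/Vmax ⇒ Km = slope × Vmax.
Km = 0.202 × 34.4 = 6.94 mM.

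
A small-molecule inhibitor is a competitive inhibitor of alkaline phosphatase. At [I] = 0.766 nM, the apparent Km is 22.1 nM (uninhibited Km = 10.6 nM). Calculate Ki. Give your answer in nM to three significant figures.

0.706 nM

Competitive: Km,app = α·Km with α = 1 + [I]/Ki.
α = Km,app/Km = 22.1/10.6 = 2.085.
Ki = [I]/(α − 1) = 0.766/1.085 = 0.706 nM.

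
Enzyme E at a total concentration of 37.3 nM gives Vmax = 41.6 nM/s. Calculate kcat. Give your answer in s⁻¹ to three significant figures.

kcat = Vmax/[E]total = 41.6 nM/s / 37.3 nM = 1.12 s⁻¹.

1.12 s⁻¹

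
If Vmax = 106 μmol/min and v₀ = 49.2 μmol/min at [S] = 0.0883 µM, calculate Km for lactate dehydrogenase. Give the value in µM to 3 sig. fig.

0.102 µM

From v = Vmax[S]/(Km+[S]), Km = [S](Vmax − v)/v.
Km = 0.0883 × (106 − 49.2) / 49.2 = 5.015/49.2 = 0.102 µM.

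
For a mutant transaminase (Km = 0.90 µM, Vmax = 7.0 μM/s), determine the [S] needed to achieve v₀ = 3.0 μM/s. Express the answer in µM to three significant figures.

Rearranging v = Vmax[S]/(Km+[S]) gives [S] = Km·v/(Vmax − v).
[S] = 0.90 × 3.0 / (7.0 − 3.0) = 2.700/4.000 = 0.675 µM.

0.675 µM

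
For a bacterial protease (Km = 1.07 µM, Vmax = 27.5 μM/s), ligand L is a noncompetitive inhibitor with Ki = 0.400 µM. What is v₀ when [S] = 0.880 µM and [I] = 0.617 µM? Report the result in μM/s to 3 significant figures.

4.88 μM/s

α = 1 + [I]/Ki = 1 + 0.617/0.400 = 2.542.
For a noncompetitive inhibitor, Vmax is reduced to Vmax/α while Km is unchanged: Km,app = 1.07 µM, Vmax,app = 10.8 μM/s.
v = Vmax,app·[S]/(Km,app + [S]) = 10.8 × 0.880/(1.07 + 0.880) = 4.88 μM/s.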